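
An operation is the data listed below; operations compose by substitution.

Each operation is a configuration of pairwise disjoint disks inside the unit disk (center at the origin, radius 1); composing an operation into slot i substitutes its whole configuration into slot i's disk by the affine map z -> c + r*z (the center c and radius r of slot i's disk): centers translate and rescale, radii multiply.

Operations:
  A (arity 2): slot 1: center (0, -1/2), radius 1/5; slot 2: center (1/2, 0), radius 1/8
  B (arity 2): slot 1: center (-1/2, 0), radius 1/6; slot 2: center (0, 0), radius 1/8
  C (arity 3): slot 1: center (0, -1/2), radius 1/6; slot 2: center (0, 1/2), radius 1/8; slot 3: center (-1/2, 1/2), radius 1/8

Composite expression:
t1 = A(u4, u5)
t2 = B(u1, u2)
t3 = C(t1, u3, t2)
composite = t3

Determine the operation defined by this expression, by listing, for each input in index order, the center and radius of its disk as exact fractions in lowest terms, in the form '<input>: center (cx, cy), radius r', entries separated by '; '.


Follow each u-input down from C: c' goes to c + r*c', radius to r*r'.
input u4: applying the 2 nested substitutions gives center (0, -7/12), radius 1/30
input u5: applying the 2 nested substitutions gives center (1/12, -1/2), radius 1/48
input u3: applying the 1 nested substitution gives center (0, 1/2), radius 1/8
input u1: applying the 2 nested substitutions gives center (-9/16, 1/2), radius 1/48
input u2: applying the 2 nested substitutions gives center (-1/2, 1/2), radius 1/64

u1: center (-9/16, 1/2), radius 1/48; u2: center (-1/2, 1/2), radius 1/64; u3: center (0, 1/2), radius 1/8; u4: center (0, -7/12), radius 1/30; u5: center (1/12, -1/2), radius 1/48


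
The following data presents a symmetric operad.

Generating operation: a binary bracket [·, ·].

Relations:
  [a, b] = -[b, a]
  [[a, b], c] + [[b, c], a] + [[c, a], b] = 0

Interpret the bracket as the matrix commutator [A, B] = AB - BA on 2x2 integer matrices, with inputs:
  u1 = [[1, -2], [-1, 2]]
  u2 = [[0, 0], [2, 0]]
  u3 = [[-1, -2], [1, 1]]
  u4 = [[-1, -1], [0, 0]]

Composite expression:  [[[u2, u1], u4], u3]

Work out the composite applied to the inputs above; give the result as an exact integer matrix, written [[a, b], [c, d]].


[[-4, -8], [0, 4]]

[u2, u1] = [[4, 0], [-2, -4]]
[[u2, u1], u4] = [[-2, -8], [2, 2]]
[[[u2, u1], u4], u3] = [[-4, -8], [0, 4]]


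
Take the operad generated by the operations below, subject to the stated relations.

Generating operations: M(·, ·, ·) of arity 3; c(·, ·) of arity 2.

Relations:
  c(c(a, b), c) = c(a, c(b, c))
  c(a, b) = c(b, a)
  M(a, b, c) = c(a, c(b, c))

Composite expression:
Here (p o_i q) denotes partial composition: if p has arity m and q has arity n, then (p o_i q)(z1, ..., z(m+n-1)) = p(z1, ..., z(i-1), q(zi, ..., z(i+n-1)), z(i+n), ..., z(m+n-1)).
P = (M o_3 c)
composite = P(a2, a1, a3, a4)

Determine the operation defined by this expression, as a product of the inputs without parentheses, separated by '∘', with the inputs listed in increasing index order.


Reordering under M is free, so list the a-inputs canonically.
c(a3, a4) reduces to a3 ∘ a4
M(a2, a1, c(a3, a4)) reduces to a2 ∘ a1 ∘ a3 ∘ a4
sorting the factors by input index: a1 ∘ a2 ∘ a3 ∘ a4

a1 ∘ a2 ∘ a3 ∘ a4


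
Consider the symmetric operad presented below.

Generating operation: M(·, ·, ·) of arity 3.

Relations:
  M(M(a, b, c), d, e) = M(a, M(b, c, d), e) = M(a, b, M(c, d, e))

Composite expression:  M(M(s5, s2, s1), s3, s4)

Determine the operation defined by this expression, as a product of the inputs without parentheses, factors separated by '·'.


s5 · s2 · s1 · s3 · s4

Key point: M is associative — brackets drop, the s-order remains.
M(s5, s2, s1) collapses to s5 · s2 · s1
M(M(s5, s2, s1), s3, s4) collapses to s5 · s2 · s1 · s3 · s4


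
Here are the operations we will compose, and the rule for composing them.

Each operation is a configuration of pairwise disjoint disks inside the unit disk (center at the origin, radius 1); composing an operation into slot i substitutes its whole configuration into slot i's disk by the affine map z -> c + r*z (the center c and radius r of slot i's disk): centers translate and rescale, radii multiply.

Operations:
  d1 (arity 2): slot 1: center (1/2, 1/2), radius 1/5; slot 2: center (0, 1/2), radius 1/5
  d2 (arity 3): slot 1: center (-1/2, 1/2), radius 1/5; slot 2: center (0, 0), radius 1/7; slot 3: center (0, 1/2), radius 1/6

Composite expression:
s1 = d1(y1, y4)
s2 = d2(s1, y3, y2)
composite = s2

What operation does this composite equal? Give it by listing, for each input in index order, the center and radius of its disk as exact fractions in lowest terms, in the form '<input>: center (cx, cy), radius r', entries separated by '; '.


Follow each y-input down from d2: c' goes to c + r*c', radius to r*r'.
y1: after 2 affine steps, its disk has center (-2/5, 3/5), radius 1/25
y4: after 2 affine steps, its disk has center (-1/2, 3/5), radius 1/25
y3: after 1 affine step, its disk has center (0, 0), radius 1/7
y2: after 1 affine step, its disk has center (0, 1/2), radius 1/6

y1: center (-2/5, 3/5), radius 1/25; y2: center (0, 1/2), radius 1/6; y3: center (0, 0), radius 1/7; y4: center (-1/2, 3/5), radius 1/25


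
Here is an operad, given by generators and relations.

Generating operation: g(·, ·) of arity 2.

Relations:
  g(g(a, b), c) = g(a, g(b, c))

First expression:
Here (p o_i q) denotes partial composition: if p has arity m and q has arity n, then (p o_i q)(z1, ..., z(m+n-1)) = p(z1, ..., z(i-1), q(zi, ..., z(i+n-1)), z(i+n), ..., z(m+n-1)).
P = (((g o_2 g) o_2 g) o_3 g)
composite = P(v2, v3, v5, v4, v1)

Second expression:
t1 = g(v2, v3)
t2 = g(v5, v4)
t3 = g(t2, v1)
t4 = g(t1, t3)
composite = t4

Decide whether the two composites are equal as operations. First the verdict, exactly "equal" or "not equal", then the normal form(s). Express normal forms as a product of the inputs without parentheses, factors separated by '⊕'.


equal — both sides give v2 ⊕ v3 ⊕ v5 ⊕ v4 ⊕ v1


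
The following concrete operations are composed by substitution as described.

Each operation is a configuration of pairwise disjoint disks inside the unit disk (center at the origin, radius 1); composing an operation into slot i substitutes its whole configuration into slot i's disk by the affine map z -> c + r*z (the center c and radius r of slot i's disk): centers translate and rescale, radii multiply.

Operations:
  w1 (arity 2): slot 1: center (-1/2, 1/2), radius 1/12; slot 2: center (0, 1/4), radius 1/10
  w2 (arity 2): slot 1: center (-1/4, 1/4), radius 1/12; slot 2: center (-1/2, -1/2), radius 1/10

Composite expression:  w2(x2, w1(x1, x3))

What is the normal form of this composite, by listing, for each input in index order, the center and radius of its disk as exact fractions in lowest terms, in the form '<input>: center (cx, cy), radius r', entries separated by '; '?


x1: center (-11/20, -9/20), radius 1/120; x2: center (-1/4, 1/4), radius 1/12; x3: center (-1/2, -19/40), radius 1/100

Nesting under w2 composes maps z -> c + r*z down each x-path.
tracing x2 down its 1-map path: center (-1/4, 1/4), radius 1/12
tracing x1 down its 2-map path: center (-11/20, -9/20), radius 1/120
tracing x3 down its 2-map path: center (-1/2, -19/40), radius 1/100


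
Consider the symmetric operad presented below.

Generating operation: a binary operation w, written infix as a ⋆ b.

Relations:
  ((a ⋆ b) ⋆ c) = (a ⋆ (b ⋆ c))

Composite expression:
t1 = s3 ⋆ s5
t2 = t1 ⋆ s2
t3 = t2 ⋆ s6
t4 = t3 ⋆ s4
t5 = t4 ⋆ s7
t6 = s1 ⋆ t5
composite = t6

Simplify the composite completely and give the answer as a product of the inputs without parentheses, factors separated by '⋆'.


s1 ⋆ s3 ⋆ s5 ⋆ s2 ⋆ s6 ⋆ s4 ⋆ s7

Key point: w is associative — brackets drop, the s-order remains.
(s3 ⋆ s5) unparenthesizes to s3 ⋆ s5
((s3 ⋆ s5) ⋆ s2) unparenthesizes to s3 ⋆ s5 ⋆ s2
(((s3 ⋆ s5) ⋆ s2) ⋆ s6) unparenthesizes to s3 ⋆ s5 ⋆ s2 ⋆ s6
((((s3 ⋆ s5) ⋆ s2) ⋆ s6) ⋆ s4) unparenthesizes to s3 ⋆ s5 ⋆ s2 ⋆ s6 ⋆ s4
(((((s3 ⋆ s5) ⋆ s2) ⋆ s6) ⋆ s4) ⋆ s7) unparenthesizes to s3 ⋆ s5 ⋆ s2 ⋆ s6 ⋆ s4 ⋆ s7
(s1 ⋆ (((((s3 ⋆ s5) ⋆ s2) ⋆ s6) ⋆ s4) ⋆ s7)) unparenthesizes to s1 ⋆ s3 ⋆ s5 ⋆ s2 ⋆ s6 ⋆ s4 ⋆ s7


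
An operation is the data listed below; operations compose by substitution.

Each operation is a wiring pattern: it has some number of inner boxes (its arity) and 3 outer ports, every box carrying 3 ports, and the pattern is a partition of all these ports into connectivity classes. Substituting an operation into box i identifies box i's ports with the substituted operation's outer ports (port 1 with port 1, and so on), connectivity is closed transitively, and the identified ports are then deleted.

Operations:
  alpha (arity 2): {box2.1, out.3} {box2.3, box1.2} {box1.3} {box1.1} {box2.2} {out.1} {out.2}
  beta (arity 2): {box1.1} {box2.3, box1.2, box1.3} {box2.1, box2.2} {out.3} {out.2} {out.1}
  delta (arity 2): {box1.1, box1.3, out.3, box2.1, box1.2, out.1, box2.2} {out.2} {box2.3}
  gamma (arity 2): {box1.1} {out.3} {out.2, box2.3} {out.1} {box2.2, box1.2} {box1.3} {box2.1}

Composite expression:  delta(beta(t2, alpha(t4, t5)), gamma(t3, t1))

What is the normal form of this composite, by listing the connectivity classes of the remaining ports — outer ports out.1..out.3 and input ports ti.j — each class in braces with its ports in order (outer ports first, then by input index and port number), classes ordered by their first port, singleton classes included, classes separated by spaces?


Two ports join when wires chain via delta-identified ports.
through alpha, on inputs (t4, t5): {out.1} {out.2} {out.3, t5.1} {t4.1} {t4.2, t5.3} {t4.3} {t5.2} (out.j = stage outer ports)
through beta, on inputs (t2, t4, t5): {out.1} {out.2} {out.3} {t2.1} {t2.2, t2.3, t5.1} {t4.1} {t4.2, t5.3} {t4.3} {t5.2} (out.j = stage outer ports)
through gamma, on inputs (t3, t1): {out.1} {out.2, t1.3} {out.3} {t1.1} {t1.2, t3.2} {t3.1} {t3.3} (out.j = stage outer ports)
through delta, on inputs (t2, t4, t5, t3, t1): {out.1, out.3, t1.3} {out.2} {t1.1} {t1.2, t3.2} {t2.1} {t2.2, t2.3, t5.1} {t3.1} {t3.3} {t4.1} {t4.2, t5.3} {t4.3} {t5.2} (out.j = stage outer ports)

{out.1, out.3, t1.3} {out.2} {t1.1} {t1.2, t3.2} {t2.1} {t2.2, t2.3, t5.1} {t3.1} {t3.3} {t4.1} {t4.2, t5.3} {t4.3} {t5.2}


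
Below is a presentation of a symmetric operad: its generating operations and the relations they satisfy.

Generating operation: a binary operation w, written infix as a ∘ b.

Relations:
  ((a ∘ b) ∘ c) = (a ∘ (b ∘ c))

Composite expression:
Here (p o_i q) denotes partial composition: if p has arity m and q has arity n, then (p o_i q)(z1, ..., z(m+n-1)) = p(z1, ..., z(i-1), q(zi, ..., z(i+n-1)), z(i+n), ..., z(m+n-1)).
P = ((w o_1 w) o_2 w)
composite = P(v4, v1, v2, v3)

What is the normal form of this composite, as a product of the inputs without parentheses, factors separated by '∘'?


v4 ∘ v1 ∘ v2 ∘ v3

Under associativity of w, the answer is the v's in reading order.
(v1 ∘ v2) collapses to v1 ∘ v2
(v4 ∘ (v1 ∘ v2)) collapses to v4 ∘ v1 ∘ v2
((v4 ∘ (v1 ∘ v2)) ∘ v3) collapses to v4 ∘ v1 ∘ v2 ∘ v3


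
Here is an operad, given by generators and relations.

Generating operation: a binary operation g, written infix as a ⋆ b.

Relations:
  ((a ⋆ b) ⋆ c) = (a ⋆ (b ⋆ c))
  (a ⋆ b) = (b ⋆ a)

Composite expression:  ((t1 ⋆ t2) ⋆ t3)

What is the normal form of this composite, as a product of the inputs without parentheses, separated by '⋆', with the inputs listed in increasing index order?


t1 ⋆ t2 ⋆ t3

Shape and order are irrelevant to g; the t-input set decides.
(t1 ⋆ t2) unparenthesizes to t1 ⋆ t2
((t1 ⋆ t2) ⋆ t3) unparenthesizes to t1 ⋆ t2 ⋆ t3
reordering the factors by index: t1 ⋆ t2 ⋆ t3


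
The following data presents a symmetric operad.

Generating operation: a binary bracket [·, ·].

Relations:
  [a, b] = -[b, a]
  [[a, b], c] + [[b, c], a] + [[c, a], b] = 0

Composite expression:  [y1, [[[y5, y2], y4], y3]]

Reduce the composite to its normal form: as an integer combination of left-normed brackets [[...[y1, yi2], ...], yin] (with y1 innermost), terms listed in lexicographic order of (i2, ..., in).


-[[[[y1, y2], y5], y4], y3] + [[[[y1, y3], y2], y5], y4] - [[[[y1, y3], y4], y2], y5] + [[[[y1, y3], y4], y5], y2] - [[[[y1, y3], y5], y2], y4] + [[[[y1, y4], y2], y5], y3] - [[[[y1, y4], y5], y2], y3] + [[[[y1, y5], y2], y4], y3]

Left-normed coefficients sit on the y1-initial expansion words.
Composite bracket: [y1, [[[y5, y2], y4], y3]]
Expanding via [a, b] = ab - ba: 16 signed words (2^4 = 16).
Collect the words opening with y1:
  y1y2y5y4y3 (sign -1) contributes -[[[[y1, y2], y5], y4], y3]
  y1y3y2y5y4 (sign +1) contributes +[[[[y1, y3], y2], y5], y4]
  y1y3y4y2y5 (sign -1) contributes -[[[[y1, y3], y4], y2], y5]
  y1y3y4y5y2 (sign +1) contributes +[[[[y1, y3], y4], y5], y2]
  y1y3y5y2y4 (sign -1) contributes -[[[[y1, y3], y5], y2], y4]
  y1y4y2y5y3 (sign +1) contributes +[[[[y1, y4], y2], y5], y3]
  y1y4y5y2y3 (sign -1) contributes -[[[[y1, y4], y5], y2], y3]
  y1y5y2y4y3 (sign +1) contributes +[[[[y1, y5], y2], y4], y3]


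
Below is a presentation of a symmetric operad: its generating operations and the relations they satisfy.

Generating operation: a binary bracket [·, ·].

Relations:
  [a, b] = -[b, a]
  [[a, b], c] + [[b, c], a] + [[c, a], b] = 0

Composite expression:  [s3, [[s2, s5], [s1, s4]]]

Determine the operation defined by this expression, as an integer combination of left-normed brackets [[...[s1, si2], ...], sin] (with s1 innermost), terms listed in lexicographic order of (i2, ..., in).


Expand each bracket as ab - ba; the s1-initial words give the coefficients.
Composite bracket: [s3, [[s2, s5], [s1, s4]]]
Each bracket splits as ab - ba, giving 16 signed words (2^4 = 16).
Coefficients come from the s1-initial words:
  s1s4s2s5s3 appears with sign +1, giving the term +[[[[s1, s4], s2], s5], s3]
  s1s4s5s2s3 appears with sign -1, giving the term -[[[[s1, s4], s5], s2], s3]

[[[[s1, s4], s2], s5], s3] - [[[[s1, s4], s5], s2], s3]


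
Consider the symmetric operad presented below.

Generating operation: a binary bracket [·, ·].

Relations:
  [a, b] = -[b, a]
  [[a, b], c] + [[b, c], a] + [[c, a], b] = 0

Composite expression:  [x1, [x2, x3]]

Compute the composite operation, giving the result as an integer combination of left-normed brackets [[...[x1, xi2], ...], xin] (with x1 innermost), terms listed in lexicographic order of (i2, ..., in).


[[x1, x2], x3] - [[x1, x3], x2]

Antisymmetry and Jacobi reduce to x1-anchored left-normed brackets.
Composite bracket: [x1, [x2, x3]]
Applying ab - ba throughout gives 4 signed words (2^2 = 4).
Only words starting with x1 matter:
  sign of x1x2x3 is +1, so it contributes +[[x1, x2], x3]
  sign of x1x3x2 is -1, so it contributes -[[x1, x3], x2]


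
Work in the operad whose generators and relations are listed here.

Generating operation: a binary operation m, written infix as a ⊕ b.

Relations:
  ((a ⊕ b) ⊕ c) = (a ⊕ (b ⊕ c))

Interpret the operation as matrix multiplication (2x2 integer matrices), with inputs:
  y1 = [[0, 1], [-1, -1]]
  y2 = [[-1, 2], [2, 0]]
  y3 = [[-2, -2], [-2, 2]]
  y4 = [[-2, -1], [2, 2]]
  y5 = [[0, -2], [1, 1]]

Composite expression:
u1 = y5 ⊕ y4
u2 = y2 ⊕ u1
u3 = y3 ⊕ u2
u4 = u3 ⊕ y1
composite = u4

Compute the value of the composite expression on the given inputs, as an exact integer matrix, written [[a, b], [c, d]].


[[-4, 4], [28, 4]]

(y5 ⊕ y4) = [[-4, -4], [0, 1]]
(y2 ⊕ (y5 ⊕ y4)) = [[4, 6], [-8, -8]]
(y3 ⊕ (y2 ⊕ (y5 ⊕ y4))) = [[8, 4], [-24, -28]]
((y3 ⊕ (y2 ⊕ (y5 ⊕ y4))) ⊕ y1) = [[-4, 4], [28, 4]]


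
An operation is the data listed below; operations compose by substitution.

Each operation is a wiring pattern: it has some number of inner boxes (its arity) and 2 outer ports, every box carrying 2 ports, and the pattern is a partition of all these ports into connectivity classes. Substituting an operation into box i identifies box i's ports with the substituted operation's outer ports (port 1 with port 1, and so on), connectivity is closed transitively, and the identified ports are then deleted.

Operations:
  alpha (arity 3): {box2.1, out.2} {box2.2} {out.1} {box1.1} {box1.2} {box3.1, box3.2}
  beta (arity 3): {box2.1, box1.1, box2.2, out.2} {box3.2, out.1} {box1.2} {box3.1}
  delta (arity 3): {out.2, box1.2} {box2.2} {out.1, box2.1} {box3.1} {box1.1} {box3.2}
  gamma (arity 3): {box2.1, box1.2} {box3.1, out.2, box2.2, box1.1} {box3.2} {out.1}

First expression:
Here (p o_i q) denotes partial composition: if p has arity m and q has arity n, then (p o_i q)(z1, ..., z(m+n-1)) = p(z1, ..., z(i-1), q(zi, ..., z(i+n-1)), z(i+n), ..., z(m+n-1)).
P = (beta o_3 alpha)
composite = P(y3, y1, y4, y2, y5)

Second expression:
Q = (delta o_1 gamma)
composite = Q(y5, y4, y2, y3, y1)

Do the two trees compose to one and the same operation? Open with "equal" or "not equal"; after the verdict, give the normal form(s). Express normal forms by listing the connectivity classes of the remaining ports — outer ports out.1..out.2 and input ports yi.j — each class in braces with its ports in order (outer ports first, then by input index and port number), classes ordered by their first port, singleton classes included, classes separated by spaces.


not equal; the first gives {out.1, y2.1} {out.2, y1.1, y1.2, y3.1} {y2.2} {y3.2} {y4.1} {y4.2} {y5.1, y5.2} and the second {out.1, y3.1} {out.2, y2.1, y4.2, y5.1} {y1.1} {y1.2} {y2.2} {y3.2} {y4.1, y5.2}

The first expression reduces to {out.1, y2.1} {out.2, y1.1, y1.2, y3.1} {y2.2} {y3.2} {y4.1} {y4.2} {y5.1, y5.2}
The second expression reduces to {out.1, y3.1} {out.2, y2.1, y4.2, y5.1} {y1.1} {y1.2} {y2.2} {y3.2} {y4.1, y5.2}
The forms do not match — not equal.


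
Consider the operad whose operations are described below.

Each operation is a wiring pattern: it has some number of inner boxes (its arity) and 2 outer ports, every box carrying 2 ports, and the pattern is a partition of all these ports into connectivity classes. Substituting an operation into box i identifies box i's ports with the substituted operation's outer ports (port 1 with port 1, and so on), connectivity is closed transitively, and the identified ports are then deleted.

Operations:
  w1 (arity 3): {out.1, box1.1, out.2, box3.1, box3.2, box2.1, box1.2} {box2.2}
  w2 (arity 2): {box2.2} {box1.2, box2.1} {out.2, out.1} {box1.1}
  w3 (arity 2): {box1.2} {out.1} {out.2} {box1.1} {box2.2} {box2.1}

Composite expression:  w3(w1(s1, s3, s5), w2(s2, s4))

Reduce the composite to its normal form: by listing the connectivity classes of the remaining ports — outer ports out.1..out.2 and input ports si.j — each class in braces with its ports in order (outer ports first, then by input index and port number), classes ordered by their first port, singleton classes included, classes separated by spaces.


Connectivity passes through glued w3-boundaries; trace each wire chain.
after w1, the pattern on (s1, s3, s5) reads {out.1, out.2, s1.1, s1.2, s3.1, s5.1, s5.2} {s3.2} (out.j = its outer ports)
after w2, the pattern on (s2, s4) reads {out.1, out.2} {s2.1} {s2.2, s4.1} {s4.2} (out.j = its outer ports)
after w3, the pattern on (s1, s3, s5, s2, s4) reads {out.1} {out.2} {s1.1, s1.2, s3.1, s5.1, s5.2} {s2.1} {s2.2, s4.1} {s3.2} {s4.2} (out.j = its outer ports)

{out.1} {out.2} {s1.1, s1.2, s3.1, s5.1, s5.2} {s2.1} {s2.2, s4.1} {s3.2} {s4.2}


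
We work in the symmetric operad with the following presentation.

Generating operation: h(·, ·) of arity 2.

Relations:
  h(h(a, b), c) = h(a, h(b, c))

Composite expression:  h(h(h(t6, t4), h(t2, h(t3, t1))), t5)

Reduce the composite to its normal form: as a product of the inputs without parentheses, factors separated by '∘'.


t6 ∘ t4 ∘ t2 ∘ t3 ∘ t1 ∘ t5


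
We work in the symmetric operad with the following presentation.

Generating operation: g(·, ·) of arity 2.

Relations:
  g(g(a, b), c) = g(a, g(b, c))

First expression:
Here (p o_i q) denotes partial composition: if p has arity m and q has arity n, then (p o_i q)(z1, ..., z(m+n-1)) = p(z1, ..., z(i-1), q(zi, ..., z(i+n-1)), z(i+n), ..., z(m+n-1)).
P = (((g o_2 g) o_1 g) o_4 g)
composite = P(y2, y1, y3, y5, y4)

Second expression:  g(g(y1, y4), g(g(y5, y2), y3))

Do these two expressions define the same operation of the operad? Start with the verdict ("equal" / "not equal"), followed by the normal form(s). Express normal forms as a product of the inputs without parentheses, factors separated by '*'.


The first expression, normalized: y2 * y1 * y3 * y5 * y4
The second expression, normalized: y1 * y4 * y5 * y2 * y3
Distinct normal forms: not equal.

not equal — first y2 * y1 * y3 * y5 * y4, second y1 * y4 * y5 * y2 * y3


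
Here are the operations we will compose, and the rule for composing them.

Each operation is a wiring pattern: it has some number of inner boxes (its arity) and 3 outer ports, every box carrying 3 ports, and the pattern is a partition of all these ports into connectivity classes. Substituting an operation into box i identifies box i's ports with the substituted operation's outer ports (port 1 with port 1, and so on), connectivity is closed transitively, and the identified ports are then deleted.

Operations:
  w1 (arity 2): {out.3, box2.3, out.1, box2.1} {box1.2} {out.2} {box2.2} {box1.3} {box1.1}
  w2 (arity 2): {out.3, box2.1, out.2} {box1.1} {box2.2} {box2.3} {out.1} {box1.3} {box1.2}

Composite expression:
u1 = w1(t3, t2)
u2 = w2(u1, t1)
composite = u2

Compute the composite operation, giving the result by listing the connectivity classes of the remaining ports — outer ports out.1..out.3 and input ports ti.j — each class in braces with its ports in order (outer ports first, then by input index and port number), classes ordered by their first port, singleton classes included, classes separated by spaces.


{out.1} {out.2, out.3, t1.1} {t1.2} {t1.3} {t2.1, t2.3} {t2.2} {t3.1} {t3.2} {t3.3}

Two ports join when wires chain via w2-identified ports.
stage w1: inputs (t3, t2), connectivity {out.1, out.3, t2.1, t2.3} {out.2} {t2.2} {t3.1} {t3.2} {t3.3}, out.j its boundary
stage w2: inputs (t3, t2, t1), connectivity {out.1} {out.2, out.3, t1.1} {t1.2} {t1.3} {t2.1, t2.3} {t2.2} {t3.1} {t3.2} {t3.3}, out.j its boundary


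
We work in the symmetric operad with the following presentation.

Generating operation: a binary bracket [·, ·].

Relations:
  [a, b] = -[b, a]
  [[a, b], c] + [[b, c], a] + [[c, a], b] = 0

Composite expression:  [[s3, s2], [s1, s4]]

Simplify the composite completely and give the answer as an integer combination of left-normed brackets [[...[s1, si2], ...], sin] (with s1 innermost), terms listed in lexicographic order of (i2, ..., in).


Expand each bracket as ab - ba; the s1-initial words give the coefficients.
Composite bracket: [[s3, s2], [s1, s4]]
The bracket unfolds into 8 signed words via [a, b] = ab - ba (2^3 = 8).
Words beginning with s1 determine it all:
  from s1s4s2s3, sign +1: term +[[[s1, s4], s2], s3]
  from s1s4s3s2, sign -1: term -[[[s1, s4], s3], s2]

[[[s1, s4], s2], s3] - [[[s1, s4], s3], s2]


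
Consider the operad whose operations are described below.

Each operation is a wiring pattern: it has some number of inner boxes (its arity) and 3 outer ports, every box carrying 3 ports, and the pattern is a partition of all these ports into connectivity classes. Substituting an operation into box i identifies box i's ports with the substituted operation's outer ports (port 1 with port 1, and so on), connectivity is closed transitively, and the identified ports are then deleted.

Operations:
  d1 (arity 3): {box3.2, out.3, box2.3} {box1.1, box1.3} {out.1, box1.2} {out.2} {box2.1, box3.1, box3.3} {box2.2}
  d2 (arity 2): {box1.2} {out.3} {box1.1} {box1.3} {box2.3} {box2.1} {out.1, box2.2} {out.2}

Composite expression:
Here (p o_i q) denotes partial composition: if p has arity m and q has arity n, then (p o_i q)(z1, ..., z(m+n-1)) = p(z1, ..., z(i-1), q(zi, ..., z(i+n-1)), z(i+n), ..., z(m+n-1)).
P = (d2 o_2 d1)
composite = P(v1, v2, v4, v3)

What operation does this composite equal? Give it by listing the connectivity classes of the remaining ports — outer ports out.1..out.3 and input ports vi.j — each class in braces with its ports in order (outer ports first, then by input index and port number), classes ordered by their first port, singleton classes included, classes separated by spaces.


{out.1} {out.2} {out.3} {v1.1} {v1.2} {v1.3} {v2.1, v2.3} {v2.2} {v3.1, v3.3, v4.1} {v3.2, v4.3} {v4.2}


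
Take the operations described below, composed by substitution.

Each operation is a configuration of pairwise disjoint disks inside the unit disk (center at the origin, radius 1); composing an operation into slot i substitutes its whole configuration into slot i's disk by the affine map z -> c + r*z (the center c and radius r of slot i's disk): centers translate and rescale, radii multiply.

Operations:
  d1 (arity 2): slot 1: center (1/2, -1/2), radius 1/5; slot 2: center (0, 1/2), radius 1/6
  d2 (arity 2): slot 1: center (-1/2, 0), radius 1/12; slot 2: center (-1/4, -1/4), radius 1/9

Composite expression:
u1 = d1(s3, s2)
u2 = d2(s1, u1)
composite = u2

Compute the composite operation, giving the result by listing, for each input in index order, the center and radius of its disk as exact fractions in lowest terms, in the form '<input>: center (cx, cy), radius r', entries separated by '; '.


s1: center (-1/2, 0), radius 1/12; s2: center (-1/4, -7/36), radius 1/54; s3: center (-7/36, -11/36), radius 1/45

Below d2, radii multiply path by path; the s-disk centers shift.
tracing s1 down its 1-map path: center (-1/2, 0), radius 1/12
tracing s3 down its 2-map path: center (-7/36, -11/36), radius 1/45
tracing s2 down its 2-map path: center (-1/4, -7/36), radius 1/54


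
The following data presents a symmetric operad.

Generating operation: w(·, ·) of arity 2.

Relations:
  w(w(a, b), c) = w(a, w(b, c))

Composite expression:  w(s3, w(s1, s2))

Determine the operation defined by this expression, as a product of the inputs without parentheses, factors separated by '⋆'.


s3 ⋆ s1 ⋆ s2

All parenthesizations of w agree; list the s-inputs left to right.
w(s1, s2) unparenthesizes to s1 ⋆ s2
w(s3, w(s1, s2)) unparenthesizes to s3 ⋆ s1 ⋆ s2


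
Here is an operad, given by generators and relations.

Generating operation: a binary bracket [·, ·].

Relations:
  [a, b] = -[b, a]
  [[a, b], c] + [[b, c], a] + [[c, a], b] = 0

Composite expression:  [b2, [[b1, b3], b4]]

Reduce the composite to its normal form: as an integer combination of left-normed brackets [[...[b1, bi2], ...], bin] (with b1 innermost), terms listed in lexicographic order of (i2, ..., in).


-[[[b1, b3], b4], b2]

Expand each bracket as ab - ba; the b1-initial words give the coefficients.
Composite bracket: [b2, [[b1, b3], b4]]
Expanding via [a, b] = ab - ba: 8 signed words (2^3 = 8).
Coefficients come from the b1-initial words:
  b1b3b4b2 (sign -1) contributes -[[[b1, b3], b4], b2]


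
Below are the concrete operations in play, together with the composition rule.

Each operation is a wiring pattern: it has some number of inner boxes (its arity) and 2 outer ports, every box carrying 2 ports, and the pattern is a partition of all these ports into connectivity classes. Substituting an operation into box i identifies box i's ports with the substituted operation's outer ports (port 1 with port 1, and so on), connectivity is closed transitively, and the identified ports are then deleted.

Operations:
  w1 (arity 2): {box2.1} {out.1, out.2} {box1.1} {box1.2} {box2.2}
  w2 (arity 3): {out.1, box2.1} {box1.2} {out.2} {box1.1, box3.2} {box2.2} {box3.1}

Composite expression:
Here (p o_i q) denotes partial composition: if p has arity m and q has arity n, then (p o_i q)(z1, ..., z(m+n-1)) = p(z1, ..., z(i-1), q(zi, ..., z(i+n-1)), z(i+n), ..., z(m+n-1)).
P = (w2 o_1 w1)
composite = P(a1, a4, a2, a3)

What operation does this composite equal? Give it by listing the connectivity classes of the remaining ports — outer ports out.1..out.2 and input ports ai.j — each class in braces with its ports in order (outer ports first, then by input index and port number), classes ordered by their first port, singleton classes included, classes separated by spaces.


Two ports join when wires chain via w2-identified ports.
stage w1: inputs (a1, a4), connectivity {out.1, out.2} {a1.1} {a1.2} {a4.1} {a4.2}, out.j its boundary
stage w2: inputs (a1, a4, a2, a3), connectivity {out.1, a2.1} {out.2} {a1.1} {a1.2} {a2.2} {a3.1} {a3.2} {a4.1} {a4.2}, out.j its boundary

{out.1, a2.1} {out.2} {a1.1} {a1.2} {a2.2} {a3.1} {a3.2} {a4.1} {a4.2}


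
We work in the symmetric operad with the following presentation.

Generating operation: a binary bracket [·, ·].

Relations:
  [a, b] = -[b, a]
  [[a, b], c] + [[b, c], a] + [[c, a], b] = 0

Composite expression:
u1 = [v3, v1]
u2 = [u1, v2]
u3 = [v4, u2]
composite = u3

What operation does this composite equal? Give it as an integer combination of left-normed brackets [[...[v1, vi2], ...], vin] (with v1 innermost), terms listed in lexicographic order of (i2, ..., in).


[[[v1, v3], v2], v4]

A multilinear Lie element is pinned by v1-initial words (v1 innermost).
Composite bracket: [v4, [[v3, v1], v2]]
Applying ab - ba throughout gives 8 signed words (2^3 = 8).
Coefficients come from the v1-initial words:
  v1v3v2v4 appears with sign +1, giving the term +[[[v1, v3], v2], v4]


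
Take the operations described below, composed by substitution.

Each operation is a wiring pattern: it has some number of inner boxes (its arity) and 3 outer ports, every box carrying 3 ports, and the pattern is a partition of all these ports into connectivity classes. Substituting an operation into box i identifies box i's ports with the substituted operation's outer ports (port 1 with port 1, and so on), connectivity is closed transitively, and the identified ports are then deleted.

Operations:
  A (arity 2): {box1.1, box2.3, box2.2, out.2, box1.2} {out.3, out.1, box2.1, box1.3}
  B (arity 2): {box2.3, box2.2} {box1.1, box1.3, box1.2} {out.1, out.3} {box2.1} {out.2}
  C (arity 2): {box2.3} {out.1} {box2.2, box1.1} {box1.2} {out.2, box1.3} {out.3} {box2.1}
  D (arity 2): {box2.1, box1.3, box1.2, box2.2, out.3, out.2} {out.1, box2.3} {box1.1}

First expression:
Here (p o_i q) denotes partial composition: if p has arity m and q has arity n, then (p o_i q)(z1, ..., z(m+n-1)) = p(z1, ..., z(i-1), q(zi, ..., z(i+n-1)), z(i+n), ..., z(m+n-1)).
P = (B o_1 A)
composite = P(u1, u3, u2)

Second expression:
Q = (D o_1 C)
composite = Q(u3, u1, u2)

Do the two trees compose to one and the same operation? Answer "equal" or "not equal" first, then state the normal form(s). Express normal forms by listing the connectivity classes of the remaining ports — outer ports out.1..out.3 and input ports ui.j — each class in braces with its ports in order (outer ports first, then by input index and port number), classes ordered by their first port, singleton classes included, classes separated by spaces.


Normal form of the first expression: {out.1, out.3} {out.2} {u1.1, u1.2, u1.3, u3.1, u3.2, u3.3} {u2.1} {u2.2, u2.3}
Normal form of the second expression: {out.1, u2.3} {out.2, out.3, u2.1, u2.2, u3.3} {u1.1} {u1.2, u3.1} {u1.3} {u3.2}
Different reductions; not equal.

not equal; the first gives {out.1, out.3} {out.2} {u1.1, u1.2, u1.3, u3.1, u3.2, u3.3} {u2.1} {u2.2, u2.3} and the second {out.1, u2.3} {out.2, out.3, u2.1, u2.2, u3.3} {u1.1} {u1.2, u3.1} {u1.3} {u3.2}


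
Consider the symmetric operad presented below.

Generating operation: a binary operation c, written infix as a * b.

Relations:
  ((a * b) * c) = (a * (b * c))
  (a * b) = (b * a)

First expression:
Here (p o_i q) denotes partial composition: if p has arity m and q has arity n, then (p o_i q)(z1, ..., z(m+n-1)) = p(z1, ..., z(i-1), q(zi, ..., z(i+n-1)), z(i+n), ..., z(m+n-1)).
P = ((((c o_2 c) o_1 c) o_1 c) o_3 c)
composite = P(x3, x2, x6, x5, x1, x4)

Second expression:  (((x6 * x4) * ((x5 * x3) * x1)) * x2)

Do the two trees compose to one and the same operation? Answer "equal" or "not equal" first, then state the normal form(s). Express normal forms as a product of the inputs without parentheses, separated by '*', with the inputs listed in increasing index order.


equal: each reduces to x1 * x2 * x3 * x4 * x5 * x6

In normal form, the first expression is x1 * x2 * x3 * x4 * x5 * x6
In normal form, the second expression is x1 * x2 * x3 * x4 * x5 * x6
Both agree, so they are equal.


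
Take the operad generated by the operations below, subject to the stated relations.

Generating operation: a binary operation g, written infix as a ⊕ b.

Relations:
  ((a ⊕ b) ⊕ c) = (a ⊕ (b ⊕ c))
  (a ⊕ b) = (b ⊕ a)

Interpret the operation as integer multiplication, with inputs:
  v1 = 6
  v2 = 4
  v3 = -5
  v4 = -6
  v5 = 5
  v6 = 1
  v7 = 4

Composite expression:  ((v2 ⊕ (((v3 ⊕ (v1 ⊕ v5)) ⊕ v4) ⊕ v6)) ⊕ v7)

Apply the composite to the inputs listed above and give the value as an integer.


14400

(v1 ⊕ v5) = 30
(v3 ⊕ (v1 ⊕ v5)) = -150
((v3 ⊕ (v1 ⊕ v5)) ⊕ v4) = 900
(((v3 ⊕ (v1 ⊕ v5)) ⊕ v4) ⊕ v6) = 900
(v2 ⊕ (((v3 ⊕ (v1 ⊕ v5)) ⊕ v4) ⊕ v6)) = 3600
((v2 ⊕ (((v3 ⊕ (v1 ⊕ v5)) ⊕ v4) ⊕ v6)) ⊕ v7) = 14400


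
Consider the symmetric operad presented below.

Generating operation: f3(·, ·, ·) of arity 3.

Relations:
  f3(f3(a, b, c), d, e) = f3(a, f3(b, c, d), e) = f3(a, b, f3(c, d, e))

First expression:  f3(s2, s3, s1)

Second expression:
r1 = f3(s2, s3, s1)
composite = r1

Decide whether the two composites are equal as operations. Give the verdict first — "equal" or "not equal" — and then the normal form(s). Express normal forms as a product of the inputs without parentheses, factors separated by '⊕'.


equal; the common form is s2 ⊕ s3 ⊕ s1

Reducing the first expression gives s2 ⊕ s3 ⊕ s1
Reducing the second expression gives s2 ⊕ s3 ⊕ s1
The forms coincide; equal.


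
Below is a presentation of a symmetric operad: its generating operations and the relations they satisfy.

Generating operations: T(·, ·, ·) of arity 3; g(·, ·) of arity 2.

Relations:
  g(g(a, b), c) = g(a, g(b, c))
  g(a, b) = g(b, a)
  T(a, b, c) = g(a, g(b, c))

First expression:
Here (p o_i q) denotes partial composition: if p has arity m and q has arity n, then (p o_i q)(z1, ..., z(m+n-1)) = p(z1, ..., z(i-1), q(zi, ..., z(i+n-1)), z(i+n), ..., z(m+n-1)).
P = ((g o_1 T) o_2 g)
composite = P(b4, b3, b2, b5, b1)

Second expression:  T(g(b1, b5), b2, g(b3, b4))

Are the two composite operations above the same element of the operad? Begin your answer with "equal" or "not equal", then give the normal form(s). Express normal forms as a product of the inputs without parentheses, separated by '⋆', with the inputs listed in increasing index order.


equal: each reduces to b1 ⋆ b2 ⋆ b3 ⋆ b4 ⋆ b5

The first composite normalizes to b1 ⋆ b2 ⋆ b3 ⋆ b4 ⋆ b5
The second composite normalizes to b1 ⋆ b2 ⋆ b3 ⋆ b4 ⋆ b5
Same normal form: equal.


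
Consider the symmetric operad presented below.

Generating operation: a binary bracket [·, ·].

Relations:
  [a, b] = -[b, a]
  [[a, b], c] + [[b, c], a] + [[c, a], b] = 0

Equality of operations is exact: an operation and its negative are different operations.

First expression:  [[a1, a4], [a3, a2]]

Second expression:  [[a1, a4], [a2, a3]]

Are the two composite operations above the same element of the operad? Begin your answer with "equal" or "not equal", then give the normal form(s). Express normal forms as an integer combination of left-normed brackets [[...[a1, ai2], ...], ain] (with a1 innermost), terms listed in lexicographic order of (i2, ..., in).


not equal — first -[[[a1, a4], a2], a3] + [[[a1, a4], a3], a2], second [[[a1, a4], a2], a3] - [[[a1, a4], a3], a2]

The first expression reduces to -[[[a1, a4], a2], a3] + [[[a1, a4], a3], a2]
The second expression reduces to [[[a1, a4], a2], a3] - [[[a1, a4], a3], a2]
They disagree, so not equal.


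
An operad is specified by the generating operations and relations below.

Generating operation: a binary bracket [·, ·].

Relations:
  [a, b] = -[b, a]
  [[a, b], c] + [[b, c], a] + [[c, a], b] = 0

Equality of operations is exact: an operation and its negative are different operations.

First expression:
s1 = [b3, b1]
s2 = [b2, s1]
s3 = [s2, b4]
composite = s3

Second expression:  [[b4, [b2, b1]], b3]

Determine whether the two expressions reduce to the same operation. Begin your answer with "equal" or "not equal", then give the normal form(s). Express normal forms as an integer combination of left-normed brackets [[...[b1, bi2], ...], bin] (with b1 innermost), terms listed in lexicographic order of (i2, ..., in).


not equal: they reduce to [[[b1, b3], b2], b4] and [[[b1, b2], b4], b3]

The first expression reduces to [[[b1, b3], b2], b4]
The second expression reduces to [[[b1, b2], b4], b3]
Different reductions; not equal.


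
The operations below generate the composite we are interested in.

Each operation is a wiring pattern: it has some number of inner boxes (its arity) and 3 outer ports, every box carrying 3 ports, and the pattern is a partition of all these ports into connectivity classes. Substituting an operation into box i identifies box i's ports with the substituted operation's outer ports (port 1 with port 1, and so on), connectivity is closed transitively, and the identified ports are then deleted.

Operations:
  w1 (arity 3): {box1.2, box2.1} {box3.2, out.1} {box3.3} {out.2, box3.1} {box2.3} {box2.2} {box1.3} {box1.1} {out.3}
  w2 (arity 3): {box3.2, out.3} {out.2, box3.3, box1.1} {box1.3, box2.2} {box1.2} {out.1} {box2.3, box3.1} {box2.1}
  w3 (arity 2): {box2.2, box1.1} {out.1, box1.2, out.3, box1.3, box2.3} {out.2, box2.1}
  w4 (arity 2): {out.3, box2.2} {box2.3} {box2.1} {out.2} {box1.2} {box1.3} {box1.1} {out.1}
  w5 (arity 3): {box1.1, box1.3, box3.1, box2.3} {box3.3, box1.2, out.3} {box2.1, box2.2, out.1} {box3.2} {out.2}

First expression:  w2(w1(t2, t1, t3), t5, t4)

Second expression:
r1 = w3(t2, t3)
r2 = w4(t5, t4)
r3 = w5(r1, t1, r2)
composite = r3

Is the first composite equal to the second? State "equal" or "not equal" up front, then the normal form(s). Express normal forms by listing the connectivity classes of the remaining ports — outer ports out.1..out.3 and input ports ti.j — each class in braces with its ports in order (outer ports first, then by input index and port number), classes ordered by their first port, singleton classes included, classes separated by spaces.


not equal: they reduce to {out.1} {out.2, t3.2, t4.3} {out.3, t4.2} {t1.1, t2.2} {t1.2} {t1.3} {t2.1} {t2.3} {t3.1} {t3.3} {t4.1, t5.3} {t5.1} {t5.2} and {out.1, t1.1, t1.2} {out.2} {out.3, t3.1, t4.2} {t1.3, t2.2, t2.3, t3.3} {t2.1, t3.2} {t4.1} {t4.3} {t5.1} {t5.2} {t5.3}

Normal form of the first expression: {out.1} {out.2, t3.2, t4.3} {out.3, t4.2} {t1.1, t2.2} {t1.2} {t1.3} {t2.1} {t2.3} {t3.1} {t3.3} {t4.1, t5.3} {t5.1} {t5.2}
Normal form of the second expression: {out.1, t1.1, t1.2} {out.2} {out.3, t3.1, t4.2} {t1.3, t2.2, t2.3, t3.3} {t2.1, t3.2} {t4.1} {t4.3} {t5.1} {t5.2} {t5.3}
The normal forms differ: not equal.


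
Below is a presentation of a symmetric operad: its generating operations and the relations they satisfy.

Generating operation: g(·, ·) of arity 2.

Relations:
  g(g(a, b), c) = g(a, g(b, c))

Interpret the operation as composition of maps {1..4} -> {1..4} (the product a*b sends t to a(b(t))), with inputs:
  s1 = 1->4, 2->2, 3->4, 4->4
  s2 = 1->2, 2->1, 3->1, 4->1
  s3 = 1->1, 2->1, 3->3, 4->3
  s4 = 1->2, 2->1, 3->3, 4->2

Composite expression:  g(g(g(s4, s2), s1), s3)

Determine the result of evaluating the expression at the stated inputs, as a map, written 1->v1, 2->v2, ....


1->2, 2->2, 3->2, 4->2


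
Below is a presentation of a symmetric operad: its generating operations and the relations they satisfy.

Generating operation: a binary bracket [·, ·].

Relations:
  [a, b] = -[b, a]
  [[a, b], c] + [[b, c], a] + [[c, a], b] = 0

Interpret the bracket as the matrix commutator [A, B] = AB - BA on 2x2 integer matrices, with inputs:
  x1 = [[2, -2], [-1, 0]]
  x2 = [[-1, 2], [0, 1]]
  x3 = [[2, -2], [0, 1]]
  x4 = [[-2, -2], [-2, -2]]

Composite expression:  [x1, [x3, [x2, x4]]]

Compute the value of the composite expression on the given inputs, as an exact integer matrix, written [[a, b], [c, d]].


[[-20, 8], [-24, 20]]
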